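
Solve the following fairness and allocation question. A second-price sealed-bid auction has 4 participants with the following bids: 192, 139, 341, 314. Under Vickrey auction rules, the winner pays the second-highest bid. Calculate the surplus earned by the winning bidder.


Step 1: Sort bids in descending order: 341, 314, 192, 139
Step 2: The winning bid is the highest: 341
Step 3: The payment equals the second-highest bid: 314
Step 4: Surplus = winner's bid - payment = 341 - 314 = 27

27


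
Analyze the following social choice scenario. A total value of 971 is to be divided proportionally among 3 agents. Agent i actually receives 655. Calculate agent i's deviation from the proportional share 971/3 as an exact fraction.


Step 1: Proportional share = 971/3
Step 2: Agent's actual allocation = 655
Step 3: Excess = 655 - 971/3 = 994/3

994/3


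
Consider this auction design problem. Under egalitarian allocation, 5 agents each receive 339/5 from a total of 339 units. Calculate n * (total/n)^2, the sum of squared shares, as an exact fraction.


Step 1: Each agent's share = 339/5
Step 2: Square of each share = (339/5)^2 = 114921/25
Step 3: Sum of squares = 5 * 114921/25 = 114921/5

114921/5


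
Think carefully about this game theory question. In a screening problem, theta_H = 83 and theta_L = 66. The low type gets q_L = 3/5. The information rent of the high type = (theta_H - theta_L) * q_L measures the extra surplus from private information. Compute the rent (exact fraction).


Step 1: theta_H - theta_L = 83 - 66 = 17
Step 2: Information rent = (theta_H - theta_L) * q_L
Step 3: = 17 * 3/5
Step 4: = 51/5

51/5


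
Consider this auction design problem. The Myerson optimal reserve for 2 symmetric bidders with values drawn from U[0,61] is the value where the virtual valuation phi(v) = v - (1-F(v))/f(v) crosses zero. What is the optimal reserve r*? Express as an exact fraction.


Step 1: For U[0,61], F(v) = v/61 and f(v) = 1/61
Step 2: phi(v) = v - (1 - v/61)/(1/61) = v - (61 - v) = 2v - 61
Step 3: Set phi(r*) = 0: 2r* - 61 = 0
Step 4: r* = 61/2 (the number of bidders n = 2 does not enter)

61/2


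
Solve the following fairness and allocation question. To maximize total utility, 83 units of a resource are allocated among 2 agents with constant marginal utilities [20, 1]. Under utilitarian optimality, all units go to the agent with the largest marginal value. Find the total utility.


Step 1: The marginal utilities are [20, 1]
Step 2: The highest marginal utility is 20
Step 3: All 83 units go to that agent
Step 4: Total utility = 20 * 83 = 1660

1660


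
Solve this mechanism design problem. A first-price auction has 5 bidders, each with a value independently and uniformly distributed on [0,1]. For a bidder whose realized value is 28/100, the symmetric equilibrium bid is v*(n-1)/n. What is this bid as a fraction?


Step 1: The symmetric BNE bidding function is b(v) = v * (n-1) / n
Step 2: Substitute v = 7/25 and n = 5
Step 3: b = 7/25 * 4/5
Step 4: b = 28/125

28/125


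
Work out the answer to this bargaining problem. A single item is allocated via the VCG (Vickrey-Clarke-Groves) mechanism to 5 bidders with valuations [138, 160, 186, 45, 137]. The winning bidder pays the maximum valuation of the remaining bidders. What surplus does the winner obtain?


Step 1: The winner is the agent with the highest value: agent 2 with value 186
Step 2: Values of other agents: [138, 160, 45, 137]
Step 3: VCG payment = max of others' values = 160
Step 4: Surplus = 186 - 160 = 26

26


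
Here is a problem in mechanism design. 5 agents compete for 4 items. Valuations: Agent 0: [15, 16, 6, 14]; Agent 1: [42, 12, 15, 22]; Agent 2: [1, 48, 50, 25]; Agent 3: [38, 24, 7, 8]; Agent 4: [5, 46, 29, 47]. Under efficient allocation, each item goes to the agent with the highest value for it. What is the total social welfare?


Step 1: For each item, find the maximum value among all agents.
Step 2: Item 0 -> Agent 1 (value 42)
Step 3: Item 1 -> Agent 2 (value 48)
Step 4: Item 2 -> Agent 2 (value 50)
Step 5: Item 3 -> Agent 4 (value 47)
Step 6: Total welfare = 42 + 48 + 50 + 47 = 187

187


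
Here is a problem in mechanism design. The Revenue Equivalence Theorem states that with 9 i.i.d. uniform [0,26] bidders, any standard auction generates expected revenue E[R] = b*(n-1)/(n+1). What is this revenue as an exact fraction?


Step 1: By Revenue Equivalence, expected revenue = b*(n-1)/(n+1)
Step 2: Substituting n = 9, b = 26
Step 3: Revenue = 26*(9-1)/(9+1) = 26*8/10
Step 4: Revenue = 208/10 = 104/5

104/5


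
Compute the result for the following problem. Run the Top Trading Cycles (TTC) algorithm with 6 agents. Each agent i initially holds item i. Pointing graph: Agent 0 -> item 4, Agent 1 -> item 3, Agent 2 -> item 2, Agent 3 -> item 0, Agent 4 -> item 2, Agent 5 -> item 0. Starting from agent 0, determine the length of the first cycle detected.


Step 1: Trace the pointer graph from agent 0: 0 -> 4 -> 2 -> 2
Step 2: A cycle is detected when we revisit agent 2
Step 3: The cycle is: 2 -> 2
Step 4: Cycle length = 1

1


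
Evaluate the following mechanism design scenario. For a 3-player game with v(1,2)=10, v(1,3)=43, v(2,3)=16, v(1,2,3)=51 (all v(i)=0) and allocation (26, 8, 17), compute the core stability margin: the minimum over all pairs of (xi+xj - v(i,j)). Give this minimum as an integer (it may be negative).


Step 1: Slack for coalition (1,2): x1+x2 - v12 = 34 - 10 = 24
Step 2: Slack for coalition (1,3): x1+x3 - v13 = 43 - 43 = 0
Step 3: Slack for coalition (2,3): x2+x3 - v23 = 25 - 16 = 9
Step 4: Minimum slack = min(24, 0, 9) = 0, attained by (1,3); no pair can gain by deviating, so the allocation is in the core

0


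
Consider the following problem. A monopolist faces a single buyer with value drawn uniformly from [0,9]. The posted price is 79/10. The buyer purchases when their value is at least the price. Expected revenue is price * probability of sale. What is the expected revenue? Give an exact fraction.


Step 1: Posted price r = 79/10, value support [0,9]
Step 2: P(v >= r) = (9 - 79/10)/9 = 11/90
Step 3: Expected revenue = r * P(v >= r) = 79/10 * 11/90
Step 4: Revenue = 869/900

869/900


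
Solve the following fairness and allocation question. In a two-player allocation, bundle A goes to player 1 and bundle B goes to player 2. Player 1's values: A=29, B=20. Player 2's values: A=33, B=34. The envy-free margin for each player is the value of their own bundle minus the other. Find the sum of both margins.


Step 1: Player 1's margin = v1(A) - v1(B) = 29 - 20 = 9
Step 2: Player 2's margin = v2(B) - v2(A) = 34 - 33 = 1
Step 3: Total margin = 9 + 1 = 10

10


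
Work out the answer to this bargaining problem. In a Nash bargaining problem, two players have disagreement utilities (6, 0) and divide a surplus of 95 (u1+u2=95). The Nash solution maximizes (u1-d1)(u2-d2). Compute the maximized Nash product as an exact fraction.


Step 1: The Nash solution splits surplus symmetrically above the disagreement point
Step 2: u1 = (total + d1 - d2)/2 = (95 + 6 - 0)/2 = 101/2
Step 3: u2 = (total - d1 + d2)/2 = (95 - 6 + 0)/2 = 89/2
Step 4: Nash product = (101/2 - 6) * (89/2 - 0)
Step 5: = 89/2 * 89/2 = 7921/4

7921/4


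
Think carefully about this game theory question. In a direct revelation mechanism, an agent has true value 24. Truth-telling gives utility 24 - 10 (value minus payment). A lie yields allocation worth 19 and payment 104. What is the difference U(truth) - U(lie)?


Step 1: U(truth) = value - payment = 24 - 10 = 14
Step 2: U(lie) = allocation - payment = 19 - 104 = -85
Step 3: IC gap = 14 - (-85) = 99

99


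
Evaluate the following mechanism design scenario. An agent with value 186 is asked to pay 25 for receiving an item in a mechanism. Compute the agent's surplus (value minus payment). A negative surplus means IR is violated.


Step 1: Surplus = value - payment = 186 - 25 = 161
Step 2: IR is satisfied (surplus >= 0)

161


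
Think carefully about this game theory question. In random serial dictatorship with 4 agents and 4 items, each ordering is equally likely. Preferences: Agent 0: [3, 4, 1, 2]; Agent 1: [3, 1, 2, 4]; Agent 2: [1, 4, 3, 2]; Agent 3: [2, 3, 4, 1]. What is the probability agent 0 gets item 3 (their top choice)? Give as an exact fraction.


Step 1: Agent 0 wants item 3
Step 2: There are 24 possible orderings of agents
Step 3: In 12 orderings, agent 0 gets item 3
Step 4: Probability = 12/24 = 1/2

1/2


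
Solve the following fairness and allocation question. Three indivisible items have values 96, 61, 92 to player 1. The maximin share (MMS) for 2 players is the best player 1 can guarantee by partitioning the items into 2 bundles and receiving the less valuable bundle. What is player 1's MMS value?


Step 1: Item values = 96, 61, 92
Step 2: Enumerate all 2-bundle partitions and take the smaller bundle:
  Partition 1: {96} vs {61,92} -> bundles 96, 153; min = 96
  Partition 2: {61} vs {96,92} -> bundles 61, 188; min = 61
  Partition 3: {92} vs {96,61} -> bundles 92, 157; min = 92
Step 3: MMS = max(96, 61, 92) = 96

96


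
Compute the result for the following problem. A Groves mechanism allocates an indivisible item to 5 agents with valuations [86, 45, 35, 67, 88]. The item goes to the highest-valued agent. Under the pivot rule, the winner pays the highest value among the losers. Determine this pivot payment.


Step 1: The efficient winner is agent 4 with value 88
Step 2: Other agents' values: [86, 45, 35, 67]
Step 3: Pivot payment = max(others) = 86
Step 4: The winner pays 86

86


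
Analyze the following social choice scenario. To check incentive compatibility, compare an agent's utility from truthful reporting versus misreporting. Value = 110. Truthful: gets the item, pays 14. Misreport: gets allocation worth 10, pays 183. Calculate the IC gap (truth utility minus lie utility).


Step 1: U(truth) = value - payment = 110 - 14 = 96
Step 2: U(lie) = allocation - payment = 10 - 183 = -173
Step 3: IC gap = 96 - (-173) = 269

269


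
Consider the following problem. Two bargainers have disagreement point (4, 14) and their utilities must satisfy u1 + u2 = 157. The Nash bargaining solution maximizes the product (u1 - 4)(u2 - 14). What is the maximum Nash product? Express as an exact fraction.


Step 1: The Nash solution splits surplus symmetrically above the disagreement point
Step 2: u1 = (total + d1 - d2)/2 = (157 + 4 - 14)/2 = 147/2
Step 3: u2 = (total - d1 + d2)/2 = (157 - 4 + 14)/2 = 167/2
Step 4: Nash product = (147/2 - 4) * (167/2 - 14)
Step 5: = 139/2 * 139/2 = 19321/4

19321/4


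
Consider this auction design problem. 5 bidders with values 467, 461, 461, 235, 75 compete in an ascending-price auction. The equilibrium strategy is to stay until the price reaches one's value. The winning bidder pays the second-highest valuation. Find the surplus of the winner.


Step 1: Identify the highest value: 467
Step 2: Identify the second-highest value: 461
Step 3: The final price = second-highest value = 461
Step 4: Surplus = 467 - 461 = 6

6


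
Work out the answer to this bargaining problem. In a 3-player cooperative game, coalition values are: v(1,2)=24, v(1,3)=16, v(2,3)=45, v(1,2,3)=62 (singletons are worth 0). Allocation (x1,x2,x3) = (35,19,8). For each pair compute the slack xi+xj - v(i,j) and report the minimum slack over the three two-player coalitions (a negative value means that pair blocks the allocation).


Step 1: Slack for coalition (1,2): x1+x2 - v12 = 54 - 24 = 30
Step 2: Slack for coalition (1,3): x1+x3 - v13 = 43 - 16 = 27
Step 3: Slack for coalition (2,3): x2+x3 - v23 = 27 - 45 = -18
Step 4: Minimum slack = min(30, 27, -18) = -18, attained by (2,3); coalition (2,3) can block (slack < 0), so the allocation is not in the core

-18


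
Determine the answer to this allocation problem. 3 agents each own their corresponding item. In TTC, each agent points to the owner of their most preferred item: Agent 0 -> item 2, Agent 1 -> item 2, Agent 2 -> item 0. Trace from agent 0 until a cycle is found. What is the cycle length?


Step 1: Trace the pointer graph from agent 0: 0 -> 2 -> 0
Step 2: A cycle is detected when we revisit agent 0
Step 3: The cycle is: 0 -> 2 -> 0
Step 4: Cycle length = 2

2


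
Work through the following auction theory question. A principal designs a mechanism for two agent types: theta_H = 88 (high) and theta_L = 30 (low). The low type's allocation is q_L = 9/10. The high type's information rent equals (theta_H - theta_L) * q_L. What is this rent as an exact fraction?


Step 1: theta_H - theta_L = 88 - 30 = 58
Step 2: Information rent = (theta_H - theta_L) * q_L
Step 3: = 58 * 9/10
Step 4: = 261/5

261/5


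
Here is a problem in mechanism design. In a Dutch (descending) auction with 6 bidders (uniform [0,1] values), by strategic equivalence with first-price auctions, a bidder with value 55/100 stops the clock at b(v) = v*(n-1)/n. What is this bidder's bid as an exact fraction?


Step 1: Dutch auctions are strategically equivalent to first-price auctions
Step 2: The equilibrium bid is b(v) = v*(n-1)/n
Step 3: b = 11/20 * 5/6
Step 4: b = 11/24

11/24


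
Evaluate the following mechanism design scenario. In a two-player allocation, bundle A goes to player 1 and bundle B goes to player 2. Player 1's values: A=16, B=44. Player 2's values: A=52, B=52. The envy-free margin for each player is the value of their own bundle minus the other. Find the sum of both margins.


Step 1: Player 1's margin = v1(A) - v1(B) = 16 - 44 = -28
Step 2: Player 2's margin = v2(B) - v2(A) = 52 - 52 = 0
Step 3: Total margin = -28 + 0 = -28

-28


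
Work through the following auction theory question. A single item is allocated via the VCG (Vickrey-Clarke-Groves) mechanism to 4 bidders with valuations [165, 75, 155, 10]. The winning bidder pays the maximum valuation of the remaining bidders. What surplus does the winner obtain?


Step 1: The winner is the agent with the highest value: agent 0 with value 165
Step 2: Values of other agents: [75, 155, 10]
Step 3: VCG payment = max of others' values = 155
Step 4: Surplus = 165 - 155 = 10

10


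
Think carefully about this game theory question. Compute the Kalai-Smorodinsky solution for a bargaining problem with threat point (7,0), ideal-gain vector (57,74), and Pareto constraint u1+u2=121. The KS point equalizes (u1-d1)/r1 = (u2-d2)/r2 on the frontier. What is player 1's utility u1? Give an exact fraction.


Step 1: At the KS point, (u1-d1)/r1 = (u2-d2)/r2 = t and u1+u2 = 121
Step 2: u1 = d1 + r1*t and u2 = d2 + r2*t, so (d1 + r1*t) + (d2 + r2*t) = 121
Step 3: t = (121 - 7 - 0)/(57 + 74) = 114/131
Step 4: u1 = d1 + r1*t = 7 + 57 * 114/131 = 7415/131
Step 5: (Check: u2 = d2 + r2*t = 8436/131; u1+u2 = 7415/131 + 8436/131 = 121, on the frontier.)

7415/131


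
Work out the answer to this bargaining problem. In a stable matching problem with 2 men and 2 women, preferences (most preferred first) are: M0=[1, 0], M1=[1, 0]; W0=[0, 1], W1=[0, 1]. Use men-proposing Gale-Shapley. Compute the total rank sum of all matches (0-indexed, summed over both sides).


Step 1: Run Gale-Shapley (men propose, women hold best offer):
  M0 proposes to W1; she accepts
  M1 proposes to W1; rejected
  M1 proposes to W0; she accepts
Step 2: Final matching: W0-M1, W1-M0
Step 3: 0-indexed ranks (man's rank of his match, then woman's): 1 + 1 + 0 + 0
Step 4: Total rank sum = 2

2


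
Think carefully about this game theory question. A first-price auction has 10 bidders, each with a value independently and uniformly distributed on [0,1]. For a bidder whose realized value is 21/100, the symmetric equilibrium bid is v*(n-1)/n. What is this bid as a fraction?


Step 1: The symmetric BNE bidding function is b(v) = v * (n-1) / n
Step 2: Substitute v = 21/100 and n = 10
Step 3: b = 21/100 * 9/10
Step 4: b = 189/1000

189/1000


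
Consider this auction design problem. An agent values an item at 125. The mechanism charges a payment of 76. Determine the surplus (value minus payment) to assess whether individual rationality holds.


Step 1: Surplus = value - payment = 125 - 76 = 49
Step 2: IR is satisfied (surplus >= 0)

49


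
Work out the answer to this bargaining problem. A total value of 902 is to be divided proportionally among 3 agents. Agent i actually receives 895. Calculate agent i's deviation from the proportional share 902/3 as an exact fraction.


Step 1: Proportional share = 902/3
Step 2: Agent's actual allocation = 895
Step 3: Excess = 895 - 902/3 = 1783/3

1783/3


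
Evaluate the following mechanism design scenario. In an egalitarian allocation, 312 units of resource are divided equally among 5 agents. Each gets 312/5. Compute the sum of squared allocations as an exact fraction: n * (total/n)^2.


Step 1: Each agent's share = 312/5
Step 2: Square of each share = (312/5)^2 = 97344/25
Step 3: Sum of squares = 5 * 97344/25 = 97344/5

97344/5


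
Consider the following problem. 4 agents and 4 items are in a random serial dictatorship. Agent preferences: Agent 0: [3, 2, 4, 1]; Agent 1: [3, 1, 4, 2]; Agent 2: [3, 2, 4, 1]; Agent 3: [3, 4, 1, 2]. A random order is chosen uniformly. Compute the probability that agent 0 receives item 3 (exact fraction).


Step 1: Agent 0 wants item 3
Step 2: There are 24 possible orderings of agents
Step 3: In 6 orderings, agent 0 gets item 3
Step 4: Probability = 6/24 = 1/4

1/4


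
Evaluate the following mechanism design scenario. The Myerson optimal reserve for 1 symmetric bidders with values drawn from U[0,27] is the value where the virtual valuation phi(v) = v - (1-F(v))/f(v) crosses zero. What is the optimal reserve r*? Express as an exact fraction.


Step 1: For U[0,27], F(v) = v/27 and f(v) = 1/27
Step 2: phi(v) = v - (1 - v/27)/(1/27) = v - (27 - v) = 2v - 27
Step 3: Set phi(r*) = 0: 2r* - 27 = 0
Step 4: r* = 27/2 (the number of bidders n = 1 does not enter)

27/2


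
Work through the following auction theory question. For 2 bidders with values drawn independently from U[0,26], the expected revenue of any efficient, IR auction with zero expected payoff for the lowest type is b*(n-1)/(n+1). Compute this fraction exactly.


Step 1: By Revenue Equivalence, expected revenue = b*(n-1)/(n+1)
Step 2: Substituting n = 2, b = 26
Step 3: Revenue = 26*(2-1)/(2+1) = 26*1/3
Step 4: Revenue = 26/3

26/3


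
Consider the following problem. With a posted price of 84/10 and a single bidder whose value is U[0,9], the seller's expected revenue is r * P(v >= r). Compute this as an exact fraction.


Step 1: Posted price r = 42/5, value support [0,9]
Step 2: P(v >= r) = (9 - 42/5)/9 = 1/15
Step 3: Expected revenue = r * P(v >= r) = 42/5 * 1/15
Step 4: Revenue = 14/25

14/25


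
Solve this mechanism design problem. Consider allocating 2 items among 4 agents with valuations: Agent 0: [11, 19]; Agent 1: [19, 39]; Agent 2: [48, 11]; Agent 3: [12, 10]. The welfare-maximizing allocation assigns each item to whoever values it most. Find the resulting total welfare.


Step 1: For each item, find the maximum value among all agents.
Step 2: Item 0 -> Agent 2 (value 48)
Step 3: Item 1 -> Agent 1 (value 39)
Step 4: Total welfare = 48 + 39 = 87

87


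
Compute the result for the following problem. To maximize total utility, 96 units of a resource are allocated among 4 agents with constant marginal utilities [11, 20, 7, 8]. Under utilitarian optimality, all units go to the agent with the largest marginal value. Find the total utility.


Step 1: The marginal utilities are [11, 20, 7, 8]
Step 2: The highest marginal utility is 20
Step 3: All 96 units go to that agent
Step 4: Total utility = 20 * 96 = 1920

1920


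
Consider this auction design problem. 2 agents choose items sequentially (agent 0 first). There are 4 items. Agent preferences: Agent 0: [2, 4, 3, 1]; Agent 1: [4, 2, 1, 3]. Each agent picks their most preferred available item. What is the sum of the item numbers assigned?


Step 1: Agent 0 picks item 2
Step 2: Agent 1 picks item 4
Step 3: Sum = 2 + 4 = 6

6


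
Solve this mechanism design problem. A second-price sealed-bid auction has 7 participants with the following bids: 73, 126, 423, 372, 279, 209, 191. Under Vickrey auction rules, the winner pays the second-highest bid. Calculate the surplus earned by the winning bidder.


Step 1: Sort bids in descending order: 423, 372, 279, 209, 191, 126, 73
Step 2: The winning bid is the highest: 423
Step 3: The payment equals the second-highest bid: 372
Step 4: Surplus = winner's bid - payment = 423 - 372 = 51

51


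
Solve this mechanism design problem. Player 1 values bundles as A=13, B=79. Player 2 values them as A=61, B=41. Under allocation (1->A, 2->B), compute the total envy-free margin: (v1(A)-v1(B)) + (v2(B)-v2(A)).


Step 1: Player 1's margin = v1(A) - v1(B) = 13 - 79 = -66
Step 2: Player 2's margin = v2(B) - v2(A) = 41 - 61 = -20
Step 3: Total margin = -66 + -20 = -86

-86


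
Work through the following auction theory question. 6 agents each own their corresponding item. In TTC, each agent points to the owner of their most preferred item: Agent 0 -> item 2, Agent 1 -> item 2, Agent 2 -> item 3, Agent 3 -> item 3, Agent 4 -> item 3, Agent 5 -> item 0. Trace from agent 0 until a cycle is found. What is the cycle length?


Step 1: Trace the pointer graph from agent 0: 0 -> 2 -> 3 -> 3
Step 2: A cycle is detected when we revisit agent 3
Step 3: The cycle is: 3 -> 3
Step 4: Cycle length = 1

1


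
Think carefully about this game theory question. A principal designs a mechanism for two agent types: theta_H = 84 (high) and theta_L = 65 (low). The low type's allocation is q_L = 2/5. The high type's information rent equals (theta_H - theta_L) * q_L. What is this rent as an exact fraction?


Step 1: theta_H - theta_L = 84 - 65 = 19
Step 2: Information rent = (theta_H - theta_L) * q_L
Step 3: = 19 * 2/5
Step 4: = 38/5

38/5


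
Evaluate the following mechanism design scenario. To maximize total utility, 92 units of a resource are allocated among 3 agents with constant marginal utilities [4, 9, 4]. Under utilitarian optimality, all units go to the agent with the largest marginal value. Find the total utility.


Step 1: The marginal utilities are [4, 9, 4]
Step 2: The highest marginal utility is 9
Step 3: All 92 units go to that agent
Step 4: Total utility = 9 * 92 = 828

828


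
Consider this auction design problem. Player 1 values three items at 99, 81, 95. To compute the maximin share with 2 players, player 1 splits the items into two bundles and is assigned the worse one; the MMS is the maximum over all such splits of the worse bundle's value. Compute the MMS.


Step 1: Item values = 99, 81, 95
Step 2: Enumerate all 2-bundle partitions and take the smaller bundle:
  Partition 1: {99} vs {81,95} -> bundles 99, 176; min = 99
  Partition 2: {81} vs {99,95} -> bundles 81, 194; min = 81
  Partition 3: {95} vs {99,81} -> bundles 95, 180; min = 95
Step 3: MMS = max(99, 81, 95) = 99

99


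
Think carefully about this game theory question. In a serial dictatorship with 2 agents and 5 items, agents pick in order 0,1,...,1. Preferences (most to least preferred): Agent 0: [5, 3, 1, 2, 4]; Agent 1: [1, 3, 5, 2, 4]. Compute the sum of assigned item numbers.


Step 1: Agent 0 picks item 5
Step 2: Agent 1 picks item 1
Step 3: Sum = 5 + 1 = 6

6


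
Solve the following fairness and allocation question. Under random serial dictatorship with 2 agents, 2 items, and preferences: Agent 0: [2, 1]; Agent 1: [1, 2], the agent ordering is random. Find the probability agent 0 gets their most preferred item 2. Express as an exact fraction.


Step 1: Agent 0 wants item 2
Step 2: There are 2 possible orderings of agents
Step 3: In 2 orderings, agent 0 gets item 2
Step 4: Probability = 2/2 = 1

1


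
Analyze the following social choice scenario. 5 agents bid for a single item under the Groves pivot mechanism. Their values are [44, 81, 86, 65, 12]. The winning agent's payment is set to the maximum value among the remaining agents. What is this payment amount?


Step 1: The efficient winner is agent 2 with value 86
Step 2: Other agents' values: [44, 81, 65, 12]
Step 3: Pivot payment = max(others) = 81
Step 4: The winner pays 81

81


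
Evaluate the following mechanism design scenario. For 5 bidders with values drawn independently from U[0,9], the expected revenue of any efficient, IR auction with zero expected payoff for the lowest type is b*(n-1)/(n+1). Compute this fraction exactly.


Step 1: By Revenue Equivalence, expected revenue = b*(n-1)/(n+1)
Step 2: Substituting n = 5, b = 9
Step 3: Revenue = 9*(5-1)/(5+1) = 9*4/6
Step 4: Revenue = 36/6 = 6

6


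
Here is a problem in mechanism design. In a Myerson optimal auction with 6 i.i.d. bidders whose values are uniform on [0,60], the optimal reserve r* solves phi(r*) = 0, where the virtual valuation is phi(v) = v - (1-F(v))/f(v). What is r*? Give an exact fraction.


Step 1: For U[0,60], F(v) = v/60 and f(v) = 1/60
Step 2: phi(v) = v - (1 - v/60)/(1/60) = v - (60 - v) = 2v - 60
Step 3: Set phi(r*) = 0: 2r* - 60 = 0
Step 4: r* = 60/2 = 30 (the number of bidders n = 6 does not enter)

30


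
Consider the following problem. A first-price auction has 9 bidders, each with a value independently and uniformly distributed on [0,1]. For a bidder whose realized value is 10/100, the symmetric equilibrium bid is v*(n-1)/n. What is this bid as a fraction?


Step 1: The symmetric BNE bidding function is b(v) = v * (n-1) / n
Step 2: Substitute v = 1/10 and n = 9
Step 3: b = 1/10 * 8/9
Step 4: b = 4/45

4/45


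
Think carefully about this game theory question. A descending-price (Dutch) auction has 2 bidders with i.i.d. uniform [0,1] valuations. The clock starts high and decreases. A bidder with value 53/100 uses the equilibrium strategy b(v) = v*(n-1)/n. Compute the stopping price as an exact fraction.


Step 1: Dutch auctions are strategically equivalent to first-price auctions
Step 2: The equilibrium bid is b(v) = v*(n-1)/n
Step 3: b = 53/100 * 1/2
Step 4: b = 53/200

53/200


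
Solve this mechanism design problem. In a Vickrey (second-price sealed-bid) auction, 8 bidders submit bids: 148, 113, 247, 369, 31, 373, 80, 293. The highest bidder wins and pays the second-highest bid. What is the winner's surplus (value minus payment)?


Step 1: Sort bids in descending order: 373, 369, 293, 247, 148, 113, 80, 31
Step 2: The winning bid is the highest: 373
Step 3: The payment equals the second-highest bid: 369
Step 4: Surplus = winner's bid - payment = 373 - 369 = 4

4


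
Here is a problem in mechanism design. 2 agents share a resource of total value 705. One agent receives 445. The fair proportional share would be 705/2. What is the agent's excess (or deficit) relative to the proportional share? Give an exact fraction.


Step 1: Proportional share = 705/2
Step 2: Agent's actual allocation = 445
Step 3: Excess = 445 - 705/2 = 185/2

185/2


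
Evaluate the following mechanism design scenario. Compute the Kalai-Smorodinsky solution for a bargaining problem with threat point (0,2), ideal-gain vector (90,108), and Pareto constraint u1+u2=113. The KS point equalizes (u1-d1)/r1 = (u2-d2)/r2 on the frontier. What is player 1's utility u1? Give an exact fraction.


Step 1: At the KS point, (u1-d1)/r1 = (u2-d2)/r2 = t and u1+u2 = 113
Step 2: u1 = d1 + r1*t and u2 = d2 + r2*t, so (d1 + r1*t) + (d2 + r2*t) = 113
Step 3: t = (113 - 0 - 2)/(90 + 108) = 111/198 = 37/66
Step 4: u1 = d1 + r1*t = 0 + 90 * 37/66 = 555/11
Step 5: (Check: u2 = d2 + r2*t = 688/11; u1+u2 = 555/11 + 688/11 = 113, on the frontier.)

555/11


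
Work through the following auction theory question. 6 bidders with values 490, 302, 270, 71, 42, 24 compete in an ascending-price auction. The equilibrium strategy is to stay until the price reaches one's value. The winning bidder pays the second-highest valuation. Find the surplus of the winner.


Step 1: Identify the highest value: 490
Step 2: Identify the second-highest value: 302
Step 3: The final price = second-highest value = 302
Step 4: Surplus = 490 - 302 = 188

188


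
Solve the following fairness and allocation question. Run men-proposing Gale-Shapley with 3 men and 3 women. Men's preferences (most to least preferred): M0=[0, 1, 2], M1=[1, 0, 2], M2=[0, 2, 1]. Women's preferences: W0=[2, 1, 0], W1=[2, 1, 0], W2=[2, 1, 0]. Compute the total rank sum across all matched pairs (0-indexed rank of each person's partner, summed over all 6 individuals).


Step 1: Run Gale-Shapley (men propose, women hold best offer):
  M0 proposes to W0; she accepts
  M1 proposes to W1; she accepts
  M2 proposes to W0; she switches from M0
  M0 proposes to W1; rejected
  M0 proposes to W2; she accepts
Step 2: Final matching: W0-M2, W1-M1, W2-M0
Step 3: 0-indexed ranks (man's rank of his match, then woman's): 0 + 0 + 0 + 1 + 2 + 2
Step 4: Total rank sum = 5

5


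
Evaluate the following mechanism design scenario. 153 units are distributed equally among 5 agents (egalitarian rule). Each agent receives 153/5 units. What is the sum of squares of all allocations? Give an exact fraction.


Step 1: Each agent's share = 153/5
Step 2: Square of each share = (153/5)^2 = 23409/25
Step 3: Sum of squares = 5 * 23409/25 = 23409/5

23409/5


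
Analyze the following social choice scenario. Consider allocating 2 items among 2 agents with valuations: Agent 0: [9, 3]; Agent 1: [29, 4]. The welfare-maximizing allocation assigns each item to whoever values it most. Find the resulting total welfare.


Step 1: For each item, find the maximum value among all agents.
Step 2: Item 0 -> Agent 1 (value 29)
Step 3: Item 1 -> Agent 1 (value 4)
Step 4: Total welfare = 29 + 4 = 33

33


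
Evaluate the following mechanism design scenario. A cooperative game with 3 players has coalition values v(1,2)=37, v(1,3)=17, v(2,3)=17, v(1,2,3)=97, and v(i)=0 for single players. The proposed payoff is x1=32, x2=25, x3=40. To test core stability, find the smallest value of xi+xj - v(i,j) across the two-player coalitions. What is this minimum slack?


Step 1: Slack for coalition (1,2): x1+x2 - v12 = 57 - 37 = 20
Step 2: Slack for coalition (1,3): x1+x3 - v13 = 72 - 17 = 55
Step 3: Slack for coalition (2,3): x2+x3 - v23 = 65 - 17 = 48
Step 4: Minimum slack = min(20, 55, 48) = 20, attained by (1,2); no pair can gain by deviating, so the allocation is in the core

20


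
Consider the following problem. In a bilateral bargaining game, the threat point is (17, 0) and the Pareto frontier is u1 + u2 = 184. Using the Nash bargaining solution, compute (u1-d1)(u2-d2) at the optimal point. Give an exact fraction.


Step 1: The Nash solution splits surplus symmetrically above the disagreement point
Step 2: u1 = (total + d1 - d2)/2 = (184 + 17 - 0)/2 = 201/2
Step 3: u2 = (total - d1 + d2)/2 = (184 - 17 + 0)/2 = 167/2
Step 4: Nash product = (201/2 - 17) * (167/2 - 0)
Step 5: = 167/2 * 167/2 = 27889/4

27889/4


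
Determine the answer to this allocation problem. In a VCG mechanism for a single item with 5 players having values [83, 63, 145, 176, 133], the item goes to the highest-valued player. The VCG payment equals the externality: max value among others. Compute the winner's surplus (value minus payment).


Step 1: The winner is the agent with the highest value: agent 3 with value 176
Step 2: Values of other agents: [83, 63, 145, 133]
Step 3: VCG payment = max of others' values = 145
Step 4: Surplus = 176 - 145 = 31

31


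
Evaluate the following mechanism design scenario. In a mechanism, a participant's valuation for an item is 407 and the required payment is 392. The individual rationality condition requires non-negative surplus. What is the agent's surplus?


Step 1: Surplus = value - payment = 407 - 392 = 15
Step 2: IR is satisfied (surplus >= 0)

15


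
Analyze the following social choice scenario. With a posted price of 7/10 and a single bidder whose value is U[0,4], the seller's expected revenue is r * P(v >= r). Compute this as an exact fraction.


Step 1: Posted price r = 7/10, value support [0,4]
Step 2: P(v >= r) = (4 - 7/10)/4 = 33/40
Step 3: Expected revenue = r * P(v >= r) = 7/10 * 33/40
Step 4: Revenue = 231/400

231/400


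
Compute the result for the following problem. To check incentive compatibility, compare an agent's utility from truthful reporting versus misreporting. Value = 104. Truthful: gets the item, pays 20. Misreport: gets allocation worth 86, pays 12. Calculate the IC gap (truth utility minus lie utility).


Step 1: U(truth) = value - payment = 104 - 20 = 84
Step 2: U(lie) = allocation - payment = 86 - 12 = 74
Step 3: IC gap = 84 - 74 = 10

10


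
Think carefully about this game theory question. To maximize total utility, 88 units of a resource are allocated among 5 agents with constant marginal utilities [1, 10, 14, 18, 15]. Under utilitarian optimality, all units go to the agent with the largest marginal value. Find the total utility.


Step 1: The marginal utilities are [1, 10, 14, 18, 15]
Step 2: The highest marginal utility is 18
Step 3: All 88 units go to that agent
Step 4: Total utility = 18 * 88 = 1584

1584


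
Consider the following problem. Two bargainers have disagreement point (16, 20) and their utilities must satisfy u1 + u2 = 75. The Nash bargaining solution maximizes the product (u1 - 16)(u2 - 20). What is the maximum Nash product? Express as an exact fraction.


Step 1: The Nash solution splits surplus symmetrically above the disagreement point
Step 2: u1 = (total + d1 - d2)/2 = (75 + 16 - 20)/2 = 71/2
Step 3: u2 = (total - d1 + d2)/2 = (75 - 16 + 20)/2 = 79/2
Step 4: Nash product = (71/2 - 16) * (79/2 - 20)
Step 5: = 39/2 * 39/2 = 1521/4

1521/4


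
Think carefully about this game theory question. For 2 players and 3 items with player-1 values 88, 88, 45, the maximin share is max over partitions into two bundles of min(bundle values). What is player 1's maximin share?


Step 1: Item values = 88, 88, 45
Step 2: Enumerate all 2-bundle partitions and take the smaller bundle:
  Partition 1: {88} vs {88,45} -> bundles 88, 133; min = 88
  Partition 2: {88} vs {88,45} -> bundles 88, 133; min = 88
  Partition 3: {45} vs {88,88} -> bundles 45, 176; min = 45
Step 3: MMS = max(88, 88, 45) = 88

88


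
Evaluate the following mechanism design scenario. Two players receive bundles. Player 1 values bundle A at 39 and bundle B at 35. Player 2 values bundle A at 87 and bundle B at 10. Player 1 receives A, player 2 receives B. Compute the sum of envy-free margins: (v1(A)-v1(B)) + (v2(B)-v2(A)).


Step 1: Player 1's margin = v1(A) - v1(B) = 39 - 35 = 4
Step 2: Player 2's margin = v2(B) - v2(A) = 10 - 87 = -77
Step 3: Total margin = 4 + -77 = -73

-73


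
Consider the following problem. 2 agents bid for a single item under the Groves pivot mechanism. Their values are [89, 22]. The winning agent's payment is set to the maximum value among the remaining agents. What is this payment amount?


Step 1: The efficient winner is agent 0 with value 89
Step 2: Other agents' values: [22]
Step 3: Pivot payment = max(others) = 22
Step 4: The winner pays 22

22


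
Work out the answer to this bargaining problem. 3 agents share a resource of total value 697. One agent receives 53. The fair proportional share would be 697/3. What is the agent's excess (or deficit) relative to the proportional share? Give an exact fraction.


Step 1: Proportional share = 697/3
Step 2: Agent's actual allocation = 53
Step 3: Excess = 53 - 697/3 = -538/3

-538/3


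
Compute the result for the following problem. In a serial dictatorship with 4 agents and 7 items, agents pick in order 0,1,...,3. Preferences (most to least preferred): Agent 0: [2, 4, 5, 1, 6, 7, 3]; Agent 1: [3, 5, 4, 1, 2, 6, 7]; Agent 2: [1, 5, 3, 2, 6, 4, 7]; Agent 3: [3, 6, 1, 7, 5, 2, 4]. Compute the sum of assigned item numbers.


Step 1: Agent 0 picks item 2
Step 2: Agent 1 picks item 3
Step 3: Agent 2 picks item 1
Step 4: Agent 3 picks item 6
Step 5: Sum = 2 + 3 + 1 + 6 = 12

12


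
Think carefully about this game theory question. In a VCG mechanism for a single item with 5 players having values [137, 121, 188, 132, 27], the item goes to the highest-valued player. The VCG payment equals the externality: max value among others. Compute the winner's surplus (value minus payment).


Step 1: The winner is the agent with the highest value: agent 2 with value 188
Step 2: Values of other agents: [137, 121, 132, 27]
Step 3: VCG payment = max of others' values = 137
Step 4: Surplus = 188 - 137 = 51

51


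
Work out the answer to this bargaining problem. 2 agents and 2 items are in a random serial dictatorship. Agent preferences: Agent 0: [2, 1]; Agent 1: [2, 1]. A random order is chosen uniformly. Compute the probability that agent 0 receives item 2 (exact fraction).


Step 1: Agent 0 wants item 2
Step 2: There are 2 possible orderings of agents
Step 3: In 1 orderings, agent 0 gets item 2
Step 4: Probability = 1/2

1/2


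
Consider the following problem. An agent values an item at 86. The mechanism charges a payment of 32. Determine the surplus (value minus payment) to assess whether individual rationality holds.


Step 1: Surplus = value - payment = 86 - 32 = 54
Step 2: IR is satisfied (surplus >= 0)

54


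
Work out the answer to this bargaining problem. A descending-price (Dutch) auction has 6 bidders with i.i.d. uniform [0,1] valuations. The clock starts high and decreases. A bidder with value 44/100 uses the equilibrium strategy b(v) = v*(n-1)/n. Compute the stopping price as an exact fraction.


Step 1: Dutch auctions are strategically equivalent to first-price auctions
Step 2: The equilibrium bid is b(v) = v*(n-1)/n
Step 3: b = 11/25 * 5/6
Step 4: b = 11/30

11/30


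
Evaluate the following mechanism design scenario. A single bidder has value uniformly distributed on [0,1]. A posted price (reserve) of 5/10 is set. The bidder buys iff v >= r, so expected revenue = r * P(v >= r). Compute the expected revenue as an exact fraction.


Step 1: Posted price r = 1/2, value support [0,1]
Step 2: P(v >= r) = (1 - 1/2)/1 = 1/2
Step 3: Expected revenue = r * P(v >= r) = 1/2 * 1/2
Step 4: Revenue = 1/4

1/4


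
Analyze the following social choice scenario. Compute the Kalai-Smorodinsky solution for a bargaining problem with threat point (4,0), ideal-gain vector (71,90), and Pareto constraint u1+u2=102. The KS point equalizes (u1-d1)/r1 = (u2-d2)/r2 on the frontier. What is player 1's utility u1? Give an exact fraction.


Step 1: At the KS point, (u1-d1)/r1 = (u2-d2)/r2 = t and u1+u2 = 102
Step 2: u1 = d1 + r1*t and u2 = d2 + r2*t, so (d1 + r1*t) + (d2 + r2*t) = 102
Step 3: t = (102 - 4 - 0)/(71 + 90) = 98/161 = 14/23
Step 4: u1 = d1 + r1*t = 4 + 71 * 14/23 = 1086/23
Step 5: (Check: u2 = d2 + r2*t = 1260/23; u1+u2 = 1086/23 + 1260/23 = 102, on the frontier.)

1086/23


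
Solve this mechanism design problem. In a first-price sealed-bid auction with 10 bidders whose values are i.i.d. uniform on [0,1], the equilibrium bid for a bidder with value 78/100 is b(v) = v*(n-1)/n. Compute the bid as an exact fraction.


Step 1: The symmetric BNE bidding function is b(v) = v * (n-1) / n
Step 2: Substitute v = 39/50 and n = 10
Step 3: b = 39/50 * 9/10
Step 4: b = 351/500

351/500


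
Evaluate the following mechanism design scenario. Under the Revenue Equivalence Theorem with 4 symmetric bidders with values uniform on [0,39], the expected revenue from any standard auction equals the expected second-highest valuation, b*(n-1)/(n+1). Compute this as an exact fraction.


Step 1: By Revenue Equivalence, expected revenue = b*(n-1)/(n+1)
Step 2: Substituting n = 4, b = 39
Step 3: Revenue = 39*(4-1)/(4+1) = 39*3/5
Step 4: Revenue = 117/5

117/5


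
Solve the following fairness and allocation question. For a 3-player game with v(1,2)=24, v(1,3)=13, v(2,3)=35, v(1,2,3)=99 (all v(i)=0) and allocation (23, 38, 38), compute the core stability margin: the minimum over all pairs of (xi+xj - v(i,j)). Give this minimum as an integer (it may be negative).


Step 1: Slack for coalition (1,2): x1+x2 - v12 = 61 - 24 = 37
Step 2: Slack for coalition (1,3): x1+x3 - v13 = 61 - 13 = 48
Step 3: Slack for coalition (2,3): x2+x3 - v23 = 76 - 35 = 41
Step 4: Minimum slack = min(37, 48, 41) = 37, attained by (1,2); no pair can gain by deviating, so the allocation is in the core

37
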